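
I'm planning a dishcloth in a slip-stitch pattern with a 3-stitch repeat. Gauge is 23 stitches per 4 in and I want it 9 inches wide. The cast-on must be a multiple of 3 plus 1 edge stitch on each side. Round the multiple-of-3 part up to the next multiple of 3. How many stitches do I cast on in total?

23 / 4 = 5.75 sts per inch.
9 × 5.75 = 51.75 sts.
Less 2 edge sts → 49.75 for the repeat.
Next multiple of 3: 51.
Add back 2 edge sts → 53.

Cast on 53 stitches.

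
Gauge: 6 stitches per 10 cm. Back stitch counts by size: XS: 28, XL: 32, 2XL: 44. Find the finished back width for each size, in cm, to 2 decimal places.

6/10 = 0.6 sts per cm.
XS: 28 / 0.6 = 46.667 → 46.67 cm.
XL: 32 / 0.6 = 53.333 → 53.33 cm.
2XL: 44 / 0.6 = 73.333 → 73.33 cm.

XS 46.67 cm; XL 53.33 cm; 2XL 73.33 cm.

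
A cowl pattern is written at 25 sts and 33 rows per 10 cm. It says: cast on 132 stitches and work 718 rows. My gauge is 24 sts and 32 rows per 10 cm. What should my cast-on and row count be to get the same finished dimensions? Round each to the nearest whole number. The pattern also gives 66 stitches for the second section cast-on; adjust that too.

Stitches: 132 × 24/25 = 126.72 → 127.
Rows: 718 × 32/33 = 696.24 → 696.
second section cast-on: 66 × 24/25 = 63.36 → 63.

Cast on 127 stitches; work 696 rows; second section cast-on 63 stitches.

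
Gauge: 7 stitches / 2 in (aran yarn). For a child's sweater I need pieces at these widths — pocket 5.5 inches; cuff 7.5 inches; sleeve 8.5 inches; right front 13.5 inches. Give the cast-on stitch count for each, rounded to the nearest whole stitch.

Rate = 7/2 = 3.5 sts per in.
pocket: 5.5 × 3.5 = 19.25 → 19.
cuff: 7.5 × 3.5 = 26.25 → 26.
sleeve: 8.5 × 3.5 = 29.75 → 30.
right front: 13.5 × 3.5 = 47.25 → 47.

pocket 19; cuff 26; sleeve 30; right front 47.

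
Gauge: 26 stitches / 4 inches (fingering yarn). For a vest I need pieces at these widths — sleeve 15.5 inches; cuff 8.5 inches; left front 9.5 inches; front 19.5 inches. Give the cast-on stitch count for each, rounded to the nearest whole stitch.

sleeve 101; cuff 55; left front 62; front 127.

Rate = 26/4 = 6.5 sts per in.
sleeve: 15.5 × 6.5 = 100.75 → 101.
cuff: 8.5 × 6.5 = 55.25 → 55.
left front: 9.5 × 6.5 = 61.75 → 62.
front: 19.5 × 6.5 = 126.75 → 127.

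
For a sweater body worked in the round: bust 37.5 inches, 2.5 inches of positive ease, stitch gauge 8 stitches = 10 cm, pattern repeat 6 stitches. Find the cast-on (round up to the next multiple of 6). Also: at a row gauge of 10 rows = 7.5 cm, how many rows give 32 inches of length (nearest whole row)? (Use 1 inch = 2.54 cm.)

Cast on 84 stitches; work 108 rows.

Finished = 37.5 + 2.5 = 40 inches.
40 inches × 2.54 = 101.60 cm.
8/10 = 0.8 sts per cm; 101.60 × 0.8 = 81.28 sts.
Next multiple of 6 → 84.
32 inches = 81.28 cm; × 1.333 = 108.37 → 108 rows.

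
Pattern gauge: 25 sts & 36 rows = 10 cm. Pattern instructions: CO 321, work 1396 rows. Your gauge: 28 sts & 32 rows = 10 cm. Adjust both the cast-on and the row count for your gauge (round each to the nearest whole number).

Stitches: 321 × 28/25 = 359.52 → 360.
Rows: 1396 × 32/36 = 1240.89 → 1241.

Cast on 360 stitches; work 1241 rows.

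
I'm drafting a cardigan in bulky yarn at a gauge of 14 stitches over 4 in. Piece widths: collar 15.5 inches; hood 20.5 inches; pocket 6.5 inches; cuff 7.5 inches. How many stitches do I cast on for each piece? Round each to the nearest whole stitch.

Rate = 14/4 = 3.5 sts per in.
collar: 15.5 × 3.5 = 54.25 → 54.
hood: 20.5 × 3.5 = 71.75 → 72.
pocket: 6.5 × 3.5 = 22.75 → 23.
cuff: 7.5 × 3.5 = 26.25 → 26.

collar 54; hood 72; pocket 23; cuff 26.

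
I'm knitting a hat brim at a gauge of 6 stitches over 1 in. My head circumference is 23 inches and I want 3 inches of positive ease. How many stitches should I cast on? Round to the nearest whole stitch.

Finished = 23 + 3 = 26 in.
6 / 1 = 6 sts per inch.
26.00 × 6 = 156.00 sts.

CO 156 sts.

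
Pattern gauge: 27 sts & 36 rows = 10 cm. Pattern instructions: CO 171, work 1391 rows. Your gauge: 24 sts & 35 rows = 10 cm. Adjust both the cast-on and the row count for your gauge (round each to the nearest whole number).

Stitches: 171 × 24/27 = 152.00 → 152.
Rows: 1391 × 35/36 = 1352.36 → 1352.

Cast on 152 stitches; work 1352 rows.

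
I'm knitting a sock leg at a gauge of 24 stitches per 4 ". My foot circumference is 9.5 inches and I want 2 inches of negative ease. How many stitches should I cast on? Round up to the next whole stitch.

Cast on 45 stitches.

Finished = 9.5 − 2 = 7.5 in.
24 / 4 = 6 sts per inch.
7.50 × 6 = 45.00 sts.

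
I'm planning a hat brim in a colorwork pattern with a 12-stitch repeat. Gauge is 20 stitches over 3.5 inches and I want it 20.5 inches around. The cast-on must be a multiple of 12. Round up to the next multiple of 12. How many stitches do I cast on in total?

20 / 3.5 = 5.714 sts per inch.
20.5 × 5.714 = 117.14 sts.
Next multiple of 12: 120.

Cast on 120 stitches.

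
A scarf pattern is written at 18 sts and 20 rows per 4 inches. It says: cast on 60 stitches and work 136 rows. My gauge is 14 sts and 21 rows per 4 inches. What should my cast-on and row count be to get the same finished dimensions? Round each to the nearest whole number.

Stitches: 60 × 14/18 = 46.67 → 47.
Rows: 136 × 21/20 = 142.80 → 143.

Cast on 47 stitches; work 143 rows.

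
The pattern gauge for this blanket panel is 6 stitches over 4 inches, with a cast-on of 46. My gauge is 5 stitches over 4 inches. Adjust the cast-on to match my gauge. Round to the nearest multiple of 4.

Scale factor = 5 / 6 = 0.833.
46 × 5 / 6 = 38.33 sts.
→ 40 sts.

Cast on 40 stitches.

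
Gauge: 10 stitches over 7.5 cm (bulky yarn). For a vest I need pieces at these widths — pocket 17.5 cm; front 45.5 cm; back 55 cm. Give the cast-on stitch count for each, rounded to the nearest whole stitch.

pocket 23; front 61; back 73.

Rate = 10/7.5 = 1.333 sts per cm.
pocket: 17.5 × 1.333 = 23.33 → 23.
front: 45.5 × 1.333 = 60.67 → 61.
back: 55 × 1.333 = 73.33 → 73.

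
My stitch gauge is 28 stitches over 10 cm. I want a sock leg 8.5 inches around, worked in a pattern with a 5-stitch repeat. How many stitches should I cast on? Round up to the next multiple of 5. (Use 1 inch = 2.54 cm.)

8.5 in = 8.5 × 2.54 = 21.59 cm.
28 / 10 = 2.8 sts/cm.
21.59 × 2.8 = 60.45 sts.
→ 65.

65 stitches.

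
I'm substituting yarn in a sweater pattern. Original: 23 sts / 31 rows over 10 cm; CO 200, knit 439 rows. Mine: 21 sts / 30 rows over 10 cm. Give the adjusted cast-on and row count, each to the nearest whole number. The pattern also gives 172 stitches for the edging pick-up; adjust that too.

Stitches: 200 × 21/23 = 182.61 → 183.
Rows: 439 × 30/31 = 424.84 → 425.
edging pick-up: 172 × 21/23 = 157.04 → 157.

Cast on 183 stitches; work 425 rows; edging pick-up 157 stitches.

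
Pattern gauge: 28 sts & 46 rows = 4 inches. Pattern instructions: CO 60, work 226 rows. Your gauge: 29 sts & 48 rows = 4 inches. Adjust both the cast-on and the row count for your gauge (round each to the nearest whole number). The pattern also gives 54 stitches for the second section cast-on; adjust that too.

Stitches: 60 × 29/28 = 62.14 → 62.
Rows: 226 × 48/46 = 235.83 → 236.
second section cast-on: 54 × 29/28 = 55.93 → 56.

Cast on 62 stitches; work 236 rows; second section cast-on 56 stitches.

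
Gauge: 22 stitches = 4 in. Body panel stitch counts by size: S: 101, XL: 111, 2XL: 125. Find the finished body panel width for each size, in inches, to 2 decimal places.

S 18.36 inches; XL 20.18 inches; 2XL 22.73 inches.

22/4 = 5.5 sts per in.
S: 101 / 5.5 = 18.364 → 18.36 in.
XL: 111 / 5.5 = 20.182 → 20.18 in.
2XL: 125 / 5.5 = 22.727 → 22.73 in.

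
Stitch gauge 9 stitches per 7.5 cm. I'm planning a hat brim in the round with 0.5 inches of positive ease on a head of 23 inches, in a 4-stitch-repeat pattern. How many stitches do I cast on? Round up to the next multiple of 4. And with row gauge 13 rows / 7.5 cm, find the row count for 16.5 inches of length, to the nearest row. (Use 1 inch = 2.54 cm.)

Finished = 23 + 0.5 = 23.5 inches.
23.5 inches × 2.54 = 59.69 cm.
9/7.5 = 1.2 sts per cm; 59.69 × 1.2 = 71.63 sts.
Next multiple of 4 → 72.
16.5 inches = 41.91 cm; × 1.733 = 72.64 → 73 rows.

Cast on 72 stitches; work 73 rows.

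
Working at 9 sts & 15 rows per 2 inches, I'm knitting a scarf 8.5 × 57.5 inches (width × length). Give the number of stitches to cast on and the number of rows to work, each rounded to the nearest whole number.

Cast on 38 stitches and work 431 rows.

Stitch gauge = 9/2 = 4.5 sts/in; 8.5 × 4.5 = 38.25 → 38 sts.
Row gauge = 15/2 = 7.5 rows/in; 57.5 × 7.5 = 431.25 → 431 rows.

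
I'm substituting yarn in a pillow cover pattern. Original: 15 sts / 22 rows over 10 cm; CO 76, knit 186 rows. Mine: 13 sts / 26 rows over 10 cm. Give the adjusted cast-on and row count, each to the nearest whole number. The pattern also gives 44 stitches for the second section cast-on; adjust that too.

Stitches: 76 × 13/15 = 65.87 → 66.
Rows: 186 × 26/22 = 219.82 → 220.
second section cast-on: 44 × 13/15 = 38.13 → 38.

Cast on 66 stitches; work 220 rows; second section cast-on 38 stitches.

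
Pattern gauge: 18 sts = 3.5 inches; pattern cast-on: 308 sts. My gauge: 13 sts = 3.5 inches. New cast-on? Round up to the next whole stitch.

Scale factor = 13 / 18 = 0.722.
308 × 13 / 18 = 222.44 sts.
→ 223 sts.

223 stitches.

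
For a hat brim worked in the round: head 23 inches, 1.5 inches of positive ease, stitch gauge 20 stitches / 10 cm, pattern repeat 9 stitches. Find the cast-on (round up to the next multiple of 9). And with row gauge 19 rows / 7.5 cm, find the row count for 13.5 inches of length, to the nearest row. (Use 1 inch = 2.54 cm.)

Finished = 23 + 1.5 = 24.5 inches.
24.5 inches × 2.54 = 62.23 cm.
20/10 = 2 sts per cm; 62.23 × 2 = 124.46 sts.
Next multiple of 9 → 126.
13.5 inches = 34.29 cm; × 2.533 = 86.87 → 87 rows.

Cast on 126 stitches; work 87 rows.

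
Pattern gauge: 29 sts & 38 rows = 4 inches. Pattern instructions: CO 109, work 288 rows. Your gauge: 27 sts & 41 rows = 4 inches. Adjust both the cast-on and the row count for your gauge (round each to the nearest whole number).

Stitches: 109 × 27/29 = 101.48 → 101.
Rows: 288 × 41/38 = 310.74 → 311.

Cast on 101 stitches; work 311 rows.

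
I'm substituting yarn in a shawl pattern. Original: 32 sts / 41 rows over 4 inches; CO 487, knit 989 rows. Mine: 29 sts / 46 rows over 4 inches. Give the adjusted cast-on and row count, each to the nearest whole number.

Stitches: 487 × 29/32 = 441.34 → 441.
Rows: 989 × 46/41 = 1109.61 → 1110.

Cast on 441 stitches; work 1110 rows.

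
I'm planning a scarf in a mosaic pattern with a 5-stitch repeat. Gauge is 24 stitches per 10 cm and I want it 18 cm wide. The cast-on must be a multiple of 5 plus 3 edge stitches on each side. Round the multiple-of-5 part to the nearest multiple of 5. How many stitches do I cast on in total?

CO 41 sts.

24 / 10 = 2.4 sts per cm.
18 × 2.4 = 43.20 sts.
Less 6 edge sts → 37.20 for the repeat.
Nearest multiple of 5: 35.
Add back 6 edge sts → 41.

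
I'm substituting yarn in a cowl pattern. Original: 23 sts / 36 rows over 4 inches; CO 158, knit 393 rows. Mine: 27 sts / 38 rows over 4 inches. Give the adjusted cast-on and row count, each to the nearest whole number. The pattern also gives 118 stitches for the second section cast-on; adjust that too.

Cast on 185 stitches; work 415 rows; second section cast-on 139 stitches.

Stitches: 158 × 27/23 = 185.48 → 185.
Rows: 393 × 38/36 = 414.83 → 415.
second section cast-on: 118 × 27/23 = 138.52 → 139.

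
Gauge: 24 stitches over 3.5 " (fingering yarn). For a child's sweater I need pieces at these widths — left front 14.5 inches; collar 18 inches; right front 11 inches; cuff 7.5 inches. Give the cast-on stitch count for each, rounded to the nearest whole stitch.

Rate = 24/3.5 = 6.857 sts per in.
left front: 14.5 × 6.857 = 99.43 → 99.
collar: 18 × 6.857 = 123.43 → 123.
right front: 11 × 6.857 = 75.43 → 75.
cuff: 7.5 × 6.857 = 51.43 → 51.

left front 99; collar 123; right front 75; cuff 51.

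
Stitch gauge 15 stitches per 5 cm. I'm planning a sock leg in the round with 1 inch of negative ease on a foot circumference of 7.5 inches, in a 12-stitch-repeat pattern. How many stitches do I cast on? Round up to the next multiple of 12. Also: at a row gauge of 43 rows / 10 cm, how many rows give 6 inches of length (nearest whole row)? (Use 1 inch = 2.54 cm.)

Finished = 7.5 − 1 = 6.5 inches.
6.5 inches × 2.54 = 16.51 cm.
15/5 = 3 sts per cm; 16.51 × 3 = 49.53 sts.
Next multiple of 12 → 60.
6 inches = 15.24 cm; × 4.3 = 65.53 → 66 rows.

Cast on 60 stitches; work 66 rows.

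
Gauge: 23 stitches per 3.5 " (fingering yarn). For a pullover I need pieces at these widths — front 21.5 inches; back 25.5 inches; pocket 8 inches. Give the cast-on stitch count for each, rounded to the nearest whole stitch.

front 141; back 168; pocket 53.

Rate = 23/3.5 = 6.571 sts per in.
front: 21.5 × 6.571 = 141.29 → 141.
back: 25.5 × 6.571 = 167.57 → 168.
pocket: 8 × 6.571 = 52.57 → 53.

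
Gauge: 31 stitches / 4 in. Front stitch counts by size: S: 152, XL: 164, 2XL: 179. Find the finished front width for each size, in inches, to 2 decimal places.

S 19.61 inches; XL 21.16 inches; 2XL 23.10 inches.

31/4 = 7.75 sts per in.
S: 152 / 7.75 = 19.613 → 19.61 in.
XL: 164 / 7.75 = 21.161 → 21.16 in.
2XL: 179 / 7.75 = 23.097 → 23.10 in.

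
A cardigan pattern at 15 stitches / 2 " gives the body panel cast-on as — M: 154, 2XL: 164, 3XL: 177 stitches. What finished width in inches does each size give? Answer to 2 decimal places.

M 20.53 inches; 2XL 21.87 inches; 3XL 23.60 inches.

15/2 = 7.5 sts per in.
M: 154 / 7.5 = 20.533 → 20.53 in.
2XL: 164 / 7.5 = 21.867 → 21.87 in.
3XL: 177 / 7.5 = 23.600 → 23.60 in.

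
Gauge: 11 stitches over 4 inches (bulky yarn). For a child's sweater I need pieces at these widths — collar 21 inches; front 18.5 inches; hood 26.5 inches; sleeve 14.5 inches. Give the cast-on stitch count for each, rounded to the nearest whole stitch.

Rate = 11/4 = 2.75 sts per in.
collar: 21 × 2.75 = 57.75 → 58.
front: 18.5 × 2.75 = 50.88 → 51.
hood: 26.5 × 2.75 = 72.88 → 73.
sleeve: 14.5 × 2.75 = 39.88 → 40.

collar 58; front 51; hood 73; sleeve 40.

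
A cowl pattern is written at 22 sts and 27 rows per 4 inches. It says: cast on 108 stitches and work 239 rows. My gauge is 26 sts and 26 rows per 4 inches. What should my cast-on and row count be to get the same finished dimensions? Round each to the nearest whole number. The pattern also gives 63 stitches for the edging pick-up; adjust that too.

Stitches: 108 × 26/22 = 127.64 → 128.
Rows: 239 × 26/27 = 230.15 → 230.
edging pick-up: 63 × 26/22 = 74.45 → 74.

Cast on 128 stitches; work 230 rows; edging pick-up 74 stitches.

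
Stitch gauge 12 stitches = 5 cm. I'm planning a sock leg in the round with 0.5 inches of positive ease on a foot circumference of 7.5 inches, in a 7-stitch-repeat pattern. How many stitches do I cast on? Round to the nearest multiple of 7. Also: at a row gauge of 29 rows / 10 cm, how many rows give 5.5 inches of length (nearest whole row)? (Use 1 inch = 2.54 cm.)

Finished = 7.5 + 0.5 = 8 inches.
8 inches × 2.54 = 20.32 cm.
12/5 = 2.4 sts per cm; 20.32 × 2.4 = 48.77 sts.
Nearest multiple of 7 → 49.
5.5 inches = 13.97 cm; × 2.9 = 40.51 → 41 rows.

Cast on 49 stitches; work 41 rows.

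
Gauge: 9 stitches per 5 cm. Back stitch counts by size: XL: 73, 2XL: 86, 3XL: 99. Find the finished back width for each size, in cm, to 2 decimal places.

XL 40.56 cm; 2XL 47.78 cm; 3XL 55.00 cm.

9/5 = 1.8 sts per cm.
XL: 73 / 1.8 = 40.556 → 40.56 cm.
2XL: 86 / 1.8 = 47.778 → 47.78 cm.
3XL: 99 / 1.8 = 55.000 → 55.00 cm.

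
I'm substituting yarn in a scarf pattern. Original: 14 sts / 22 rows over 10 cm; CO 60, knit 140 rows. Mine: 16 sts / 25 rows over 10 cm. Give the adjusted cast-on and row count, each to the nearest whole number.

Cast on 69 stitches; work 159 rows.

Stitches: 60 × 16/14 = 68.57 → 69.
Rows: 140 × 25/22 = 159.09 → 159.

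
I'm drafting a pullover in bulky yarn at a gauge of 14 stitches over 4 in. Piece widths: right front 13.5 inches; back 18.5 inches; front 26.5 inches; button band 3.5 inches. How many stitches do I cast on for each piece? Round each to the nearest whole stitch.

Rate = 14/4 = 3.5 sts per in.
right front: 13.5 × 3.5 = 47.25 → 47.
back: 18.5 × 3.5 = 64.75 → 65.
front: 26.5 × 3.5 = 92.75 → 93.
button band: 3.5 × 3.5 = 12.25 → 12.

right front 47; back 65; front 93; button band 12.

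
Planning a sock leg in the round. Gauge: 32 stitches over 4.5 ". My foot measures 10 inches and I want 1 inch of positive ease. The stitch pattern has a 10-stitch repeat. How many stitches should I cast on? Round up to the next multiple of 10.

Cast on 80 stitches.

Finished = 10 + 1 = 11 inches.
32 / 4.5 = 7.111 sts/in.
11 × 7.111 = 78.22 sts.
Next multiple of 10: 80.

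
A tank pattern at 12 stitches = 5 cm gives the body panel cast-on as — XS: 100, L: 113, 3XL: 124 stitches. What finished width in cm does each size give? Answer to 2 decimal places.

XS 41.67 cm; L 47.08 cm; 3XL 51.67 cm.

12/5 = 2.4 sts per cm.
XS: 100 / 2.4 = 41.667 → 41.67 cm.
L: 113 / 2.4 = 47.083 → 47.08 cm.
3XL: 124 / 2.4 = 51.667 → 51.67 cm.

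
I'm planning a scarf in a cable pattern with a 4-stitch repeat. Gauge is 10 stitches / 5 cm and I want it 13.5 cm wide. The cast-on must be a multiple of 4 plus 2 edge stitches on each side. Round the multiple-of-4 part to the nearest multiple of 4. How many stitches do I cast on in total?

10 / 5 = 2 sts per cm.
13.5 × 2 = 27.00 sts.
Less 4 edge sts → 23.00 for the repeat.
Nearest multiple of 4: 24.
Add back 4 edge sts → 28.

28 stitches.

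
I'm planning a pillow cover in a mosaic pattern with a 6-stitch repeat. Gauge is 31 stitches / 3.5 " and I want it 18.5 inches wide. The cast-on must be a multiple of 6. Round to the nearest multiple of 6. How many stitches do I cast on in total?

Cast on 162 stitches.

31 / 3.5 = 8.857 sts per inch.
18.5 × 8.857 = 163.86 sts.
Nearest multiple of 6: 162.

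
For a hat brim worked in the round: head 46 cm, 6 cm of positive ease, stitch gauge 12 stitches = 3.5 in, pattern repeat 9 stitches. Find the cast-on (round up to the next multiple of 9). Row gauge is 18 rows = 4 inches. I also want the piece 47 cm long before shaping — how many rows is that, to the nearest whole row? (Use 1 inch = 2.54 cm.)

Finished = 46 + 6 = 52 cm.
52 cm × 1/2.54 = 20.47 inches.
12/3.5 = 3.429 sts per in; 20.47 × 3.429 = 70.19 sts.
Next multiple of 9 → 72.
47 cm = 18.50 inches; × 4.5 = 83.27 → 83 rows.

Cast on 72 stitches; work 83 rows.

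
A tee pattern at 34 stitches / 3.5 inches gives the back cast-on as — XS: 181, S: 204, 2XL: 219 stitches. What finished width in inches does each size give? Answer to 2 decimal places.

XS 18.63 inches; S 21.00 inches; 2XL 22.54 inches.

34/3.5 = 9.714 sts per in.
XS: 181 / 9.714 = 18.632 → 18.63 in.
S: 204 / 9.714 = 21.000 → 21.00 in.
2XL: 219 / 9.714 = 22.544 → 22.54 in.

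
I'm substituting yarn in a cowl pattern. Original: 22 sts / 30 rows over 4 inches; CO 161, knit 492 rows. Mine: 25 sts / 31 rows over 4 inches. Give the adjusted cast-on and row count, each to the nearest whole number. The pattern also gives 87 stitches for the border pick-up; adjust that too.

Cast on 183 stitches; work 508 rows; border pick-up 99 stitches.

Stitches: 161 × 25/22 = 182.95 → 183.
Rows: 492 × 31/30 = 508.40 → 508.
border pick-up: 87 × 25/22 = 98.86 → 99.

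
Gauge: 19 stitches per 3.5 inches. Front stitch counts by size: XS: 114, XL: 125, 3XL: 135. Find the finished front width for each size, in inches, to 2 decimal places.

19/3.5 = 5.429 sts per in.
XS: 114 / 5.429 = 21.000 → 21.00 in.
XL: 125 / 5.429 = 23.026 → 23.03 in.
3XL: 135 / 5.429 = 24.868 → 24.87 in.

XS 21.00 inches; XL 23.03 inches; 3XL 24.87 inches.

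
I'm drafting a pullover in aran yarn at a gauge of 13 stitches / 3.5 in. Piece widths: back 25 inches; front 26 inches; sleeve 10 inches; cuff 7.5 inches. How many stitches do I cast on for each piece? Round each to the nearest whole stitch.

back 93; front 97; sleeve 37; cuff 28.

Rate = 13/3.5 = 3.714 sts per in.
back: 25 × 3.714 = 92.86 → 93.
front: 26 × 3.714 = 96.57 → 97.
sleeve: 10 × 3.714 = 37.14 → 37.
cuff: 7.5 × 3.714 = 27.86 → 28.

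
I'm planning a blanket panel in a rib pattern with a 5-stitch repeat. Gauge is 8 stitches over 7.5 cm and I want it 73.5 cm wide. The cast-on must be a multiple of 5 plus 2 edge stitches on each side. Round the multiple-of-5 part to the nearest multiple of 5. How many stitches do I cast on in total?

8 / 7.5 = 1.067 sts per cm.
73.5 × 1.067 = 78.40 sts.
Less 4 edge sts → 74.40 for the repeat.
Nearest multiple of 5: 75.
Add back 4 edge sts → 79.

Cast on 79 stitches.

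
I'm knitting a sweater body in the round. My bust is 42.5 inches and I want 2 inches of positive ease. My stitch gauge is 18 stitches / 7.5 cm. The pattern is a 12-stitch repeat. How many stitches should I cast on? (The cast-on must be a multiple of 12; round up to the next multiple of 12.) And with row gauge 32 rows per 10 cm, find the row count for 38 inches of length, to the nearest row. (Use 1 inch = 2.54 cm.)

Cast on 276 stitches; work 309 rows.

Finished = 42.5 + 2 = 44.5 inches.
44.5 inches × 2.54 = 113.03 cm.
18/7.5 = 2.4 sts per cm; 113.03 × 2.4 = 271.27 sts.
Next multiple of 12 → 276.
38 inches = 96.52 cm; × 3.2 = 308.86 → 309 rows.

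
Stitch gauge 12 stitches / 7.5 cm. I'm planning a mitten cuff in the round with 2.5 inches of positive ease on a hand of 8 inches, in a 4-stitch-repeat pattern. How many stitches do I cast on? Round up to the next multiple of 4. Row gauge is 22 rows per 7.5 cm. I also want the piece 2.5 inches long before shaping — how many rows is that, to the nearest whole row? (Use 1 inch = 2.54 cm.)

Finished = 8 + 2.5 = 10.5 inches.
10.5 inches × 2.54 = 26.67 cm.
12/7.5 = 1.6 sts per cm; 26.67 × 1.6 = 42.67 sts.
Next multiple of 4 → 44.
2.5 inches = 6.35 cm; × 2.933 = 18.63 → 19 rows.

Cast on 44 stitches; work 19 rows.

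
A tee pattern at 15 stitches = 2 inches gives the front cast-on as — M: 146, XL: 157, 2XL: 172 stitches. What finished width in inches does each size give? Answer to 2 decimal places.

15/2 = 7.5 sts per in.
M: 146 / 7.5 = 19.467 → 19.47 in.
XL: 157 / 7.5 = 20.933 → 20.93 in.
2XL: 172 / 7.5 = 22.933 → 22.93 in.

M 19.47 inches; XL 20.93 inches; 2XL 22.93 inches.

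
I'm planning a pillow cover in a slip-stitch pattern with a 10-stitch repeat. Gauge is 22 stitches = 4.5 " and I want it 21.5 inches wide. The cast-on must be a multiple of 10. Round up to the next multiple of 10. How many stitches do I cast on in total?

22 / 4.5 = 4.889 sts per inch.
21.5 × 4.889 = 105.11 sts.
Next multiple of 10: 110.

Cast on 110 stitches.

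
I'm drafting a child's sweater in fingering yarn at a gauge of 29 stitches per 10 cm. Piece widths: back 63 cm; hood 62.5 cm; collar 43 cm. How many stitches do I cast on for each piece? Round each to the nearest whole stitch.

back 183; hood 181; collar 125.

Rate = 29/10 = 2.9 sts per cm.
back: 63 × 2.9 = 182.70 → 183.
hood: 62.5 × 2.9 = 181.25 → 181.
collar: 43 × 2.9 = 124.70 → 125.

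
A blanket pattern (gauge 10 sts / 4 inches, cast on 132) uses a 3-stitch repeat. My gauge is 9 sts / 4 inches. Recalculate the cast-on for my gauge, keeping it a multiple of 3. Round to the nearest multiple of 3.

132 × 9 / 10 = 118.80.
Nearest multiple of 3: 120.

120 stitches.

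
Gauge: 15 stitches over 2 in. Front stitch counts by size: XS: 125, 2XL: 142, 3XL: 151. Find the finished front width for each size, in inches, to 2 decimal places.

XS 16.67 inches; 2XL 18.93 inches; 3XL 20.13 inches.

15/2 = 7.5 sts per in.
XS: 125 / 7.5 = 16.667 → 16.67 in.
2XL: 142 / 7.5 = 18.933 → 18.93 in.
3XL: 151 / 7.5 = 20.133 → 20.13 in.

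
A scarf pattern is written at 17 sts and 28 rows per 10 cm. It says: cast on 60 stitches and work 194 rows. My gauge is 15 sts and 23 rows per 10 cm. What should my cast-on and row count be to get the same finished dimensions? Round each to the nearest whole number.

Stitches: 60 × 15/17 = 52.94 → 53.
Rows: 194 × 23/28 = 159.36 → 159.

Cast on 53 stitches; work 159 rows.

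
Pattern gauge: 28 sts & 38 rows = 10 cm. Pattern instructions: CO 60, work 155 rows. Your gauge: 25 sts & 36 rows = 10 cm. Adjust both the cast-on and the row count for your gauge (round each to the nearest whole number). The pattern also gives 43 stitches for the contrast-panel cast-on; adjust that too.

Stitches: 60 × 25/28 = 53.57 → 54.
Rows: 155 × 36/38 = 146.84 → 147.
contrast-panel cast-on: 43 × 25/28 = 38.39 → 38.

Cast on 54 stitches; work 147 rows; contrast-panel cast-on 38 stitches.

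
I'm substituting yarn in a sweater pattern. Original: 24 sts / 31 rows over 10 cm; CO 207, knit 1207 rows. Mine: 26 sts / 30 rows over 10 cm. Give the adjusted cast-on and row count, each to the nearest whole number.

Cast on 224 stitches; work 1168 rows.

Stitches: 207 × 26/24 = 224.25 → 224.
Rows: 1207 × 30/31 = 1168.06 → 1168.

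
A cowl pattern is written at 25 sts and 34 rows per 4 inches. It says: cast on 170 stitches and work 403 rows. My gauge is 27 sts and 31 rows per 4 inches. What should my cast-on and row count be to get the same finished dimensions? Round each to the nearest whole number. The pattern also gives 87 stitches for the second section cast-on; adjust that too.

Cast on 184 stitches; work 367 rows; second section cast-on 94 stitches.

Stitches: 170 × 27/25 = 183.60 → 184.
Rows: 403 × 31/34 = 367.44 → 367.
second section cast-on: 87 × 27/25 = 93.96 → 94.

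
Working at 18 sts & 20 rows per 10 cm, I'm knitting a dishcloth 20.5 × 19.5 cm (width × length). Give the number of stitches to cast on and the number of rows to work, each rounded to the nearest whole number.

Stitch gauge = 18/10 = 1.8 sts/cm; 20.5 × 1.8 = 36.90 → 37 sts.
Row gauge = 20/10 = 2 rows/cm; 19.5 × 2 = 39.00 → 39 rows.

Cast on 37 stitches and work 39 rows.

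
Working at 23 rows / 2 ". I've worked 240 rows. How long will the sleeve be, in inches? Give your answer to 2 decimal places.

20.87 inches.

23 rows / 2 inch = 11.5 rows per inch.
240 / 11.5 = 20.870 inches.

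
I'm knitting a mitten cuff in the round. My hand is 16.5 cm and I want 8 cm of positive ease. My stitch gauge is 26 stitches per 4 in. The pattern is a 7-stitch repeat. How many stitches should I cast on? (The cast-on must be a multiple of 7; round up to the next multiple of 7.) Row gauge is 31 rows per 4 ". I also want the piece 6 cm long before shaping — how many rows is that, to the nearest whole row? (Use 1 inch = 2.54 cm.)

Finished = 16.5 + 8 = 24.5 cm.
24.5 cm × 1/2.54 = 9.65 inches.
26/4 = 6.5 sts per in; 9.65 × 6.5 = 62.70 sts.
Next multiple of 7 → 63.
6 cm = 2.36 inches; × 7.75 = 18.31 → 18 rows.

Cast on 63 stitches; work 18 rows.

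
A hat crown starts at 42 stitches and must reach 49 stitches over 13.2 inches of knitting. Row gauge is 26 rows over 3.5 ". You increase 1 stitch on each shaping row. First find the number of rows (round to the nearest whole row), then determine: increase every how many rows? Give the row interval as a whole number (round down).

Rows = 13.2 × 7.429 = 98.1 → 98 rows.
Stitches to add: 7 → 7 shaping rows (at 1 st each).
98 / 7 = 14.00 → every 14 rows.

Increase every 14th row.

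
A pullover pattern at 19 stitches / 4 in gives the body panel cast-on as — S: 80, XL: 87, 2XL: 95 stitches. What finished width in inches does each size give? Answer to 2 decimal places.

19/4 = 4.75 sts per in.
S: 80 / 4.75 = 16.842 → 16.84 in.
XL: 87 / 4.75 = 18.316 → 18.32 in.
2XL: 95 / 4.75 = 20.000 → 20.00 in.

S 16.84 inches; XL 18.32 inches; 2XL 20.00 inches.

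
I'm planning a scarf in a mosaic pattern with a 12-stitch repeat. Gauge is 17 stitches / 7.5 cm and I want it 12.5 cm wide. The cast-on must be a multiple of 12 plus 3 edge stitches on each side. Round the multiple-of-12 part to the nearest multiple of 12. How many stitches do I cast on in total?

CO 30 sts.

17 / 7.5 = 2.267 sts per cm.
12.5 × 2.267 = 28.33 sts.
Less 6 edge sts → 22.33 for the repeat.
Nearest multiple of 12: 24.
Add back 6 edge sts → 30.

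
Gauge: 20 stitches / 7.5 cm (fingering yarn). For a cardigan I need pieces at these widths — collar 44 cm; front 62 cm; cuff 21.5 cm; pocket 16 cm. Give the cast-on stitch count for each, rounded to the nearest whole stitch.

Rate = 20/7.5 = 2.667 sts per cm.
collar: 44 × 2.667 = 117.33 → 117.
front: 62 × 2.667 = 165.33 → 165.
cuff: 21.5 × 2.667 = 57.33 → 57.
pocket: 16 × 2.667 = 42.67 → 43.

collar 117; front 165; cuff 57; pocket 43.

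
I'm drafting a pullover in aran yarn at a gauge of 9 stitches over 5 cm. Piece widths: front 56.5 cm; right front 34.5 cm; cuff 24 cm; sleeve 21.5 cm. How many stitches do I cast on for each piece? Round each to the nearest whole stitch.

Rate = 9/5 = 1.8 sts per cm.
front: 56.5 × 1.8 = 101.70 → 102.
right front: 34.5 × 1.8 = 62.10 → 62.
cuff: 24 × 1.8 = 43.20 → 43.
sleeve: 21.5 × 1.8 = 38.70 → 39.

front 102; right front 62; cuff 43; sleeve 39.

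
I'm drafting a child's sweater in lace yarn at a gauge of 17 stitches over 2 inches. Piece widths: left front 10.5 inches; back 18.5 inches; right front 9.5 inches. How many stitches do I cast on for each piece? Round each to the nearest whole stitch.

left front 89; back 157; right front 81.

Rate = 17/2 = 8.5 sts per in.
left front: 10.5 × 8.5 = 89.25 → 89.
back: 18.5 × 8.5 = 157.25 → 157.
right front: 9.5 × 8.5 = 80.75 → 81.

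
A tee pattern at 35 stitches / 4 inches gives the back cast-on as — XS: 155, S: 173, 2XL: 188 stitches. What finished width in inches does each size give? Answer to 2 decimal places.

35/4 = 8.75 sts per in.
XS: 155 / 8.75 = 17.714 → 17.71 in.
S: 173 / 8.75 = 19.771 → 19.77 in.
2XL: 188 / 8.75 = 21.486 → 21.49 in.

XS 17.71 inches; S 19.77 inches; 2XL 21.49 inches.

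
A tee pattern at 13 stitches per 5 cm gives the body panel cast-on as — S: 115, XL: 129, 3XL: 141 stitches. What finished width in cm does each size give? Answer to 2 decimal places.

13/5 = 2.6 sts per cm.
S: 115 / 2.6 = 44.231 → 44.23 cm.
XL: 129 / 2.6 = 49.615 → 49.62 cm.
3XL: 141 / 2.6 = 54.231 → 54.23 cm.

S 44.23 cm; XL 49.62 cm; 3XL 54.23 cm.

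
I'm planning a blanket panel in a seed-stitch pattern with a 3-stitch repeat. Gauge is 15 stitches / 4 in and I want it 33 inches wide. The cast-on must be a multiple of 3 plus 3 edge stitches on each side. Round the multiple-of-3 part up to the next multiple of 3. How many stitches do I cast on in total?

126 stitches.

15 / 4 = 3.75 sts per inch.
33 × 3.75 = 123.75 sts.
Less 6 edge sts → 117.75 for the repeat.
Next multiple of 3: 120.
Add back 6 edge sts → 126.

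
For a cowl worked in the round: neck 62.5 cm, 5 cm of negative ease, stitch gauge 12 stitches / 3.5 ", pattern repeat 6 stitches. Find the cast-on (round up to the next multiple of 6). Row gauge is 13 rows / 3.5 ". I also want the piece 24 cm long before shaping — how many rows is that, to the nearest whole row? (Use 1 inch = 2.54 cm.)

Finished = 62.5 − 5 = 57.5 cm.
57.5 cm × 1/2.54 = 22.64 inches.
12/3.5 = 3.429 sts per in; 22.64 × 3.429 = 77.62 sts.
Next multiple of 6 → 78.
24 cm = 9.45 inches; × 3.714 = 35.10 → 35 rows.

Cast on 78 stitches; work 35 rows.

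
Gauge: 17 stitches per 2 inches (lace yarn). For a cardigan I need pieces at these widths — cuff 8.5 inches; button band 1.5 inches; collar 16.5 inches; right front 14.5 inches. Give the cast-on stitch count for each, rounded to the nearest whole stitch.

Rate = 17/2 = 8.5 sts per in.
cuff: 8.5 × 8.5 = 72.25 → 72.
button band: 1.5 × 8.5 = 12.75 → 13.
collar: 16.5 × 8.5 = 140.25 → 140.
right front: 14.5 × 8.5 = 123.25 → 123.

cuff 72; button band 13; collar 140; right front 123.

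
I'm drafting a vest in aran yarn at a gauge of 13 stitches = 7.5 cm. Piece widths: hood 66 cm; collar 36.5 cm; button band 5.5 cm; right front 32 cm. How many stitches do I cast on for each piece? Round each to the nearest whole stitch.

Rate = 13/7.5 = 1.733 sts per cm.
hood: 66 × 1.733 = 114.40 → 114.
collar: 36.5 × 1.733 = 63.27 → 63.
button band: 5.5 × 1.733 = 9.53 → 10.
right front: 32 × 1.733 = 55.47 → 55.

hood 114; collar 63; button band 10; right front 55.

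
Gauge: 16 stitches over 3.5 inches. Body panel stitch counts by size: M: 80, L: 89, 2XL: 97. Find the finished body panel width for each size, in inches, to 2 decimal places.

M 17.50 inches; L 19.47 inches; 2XL 21.22 inches.

16/3.5 = 4.571 sts per in.
M: 80 / 4.571 = 17.500 → 17.50 in.
L: 89 / 4.571 = 19.469 → 19.47 in.
2XL: 97 / 4.571 = 21.219 → 21.22 in.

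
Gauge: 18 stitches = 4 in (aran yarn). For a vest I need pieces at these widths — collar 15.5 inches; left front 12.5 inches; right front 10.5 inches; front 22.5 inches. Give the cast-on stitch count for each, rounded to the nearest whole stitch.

Rate = 18/4 = 4.5 sts per in.
collar: 15.5 × 4.5 = 69.75 → 70.
left front: 12.5 × 4.5 = 56.25 → 56.
right front: 10.5 × 4.5 = 47.25 → 47.
front: 22.5 × 4.5 = 101.25 → 101.

collar 70; left front 56; right front 47; front 101.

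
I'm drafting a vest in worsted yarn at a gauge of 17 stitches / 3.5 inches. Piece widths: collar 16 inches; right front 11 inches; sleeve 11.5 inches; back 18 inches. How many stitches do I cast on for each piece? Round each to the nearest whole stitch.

Rate = 17/3.5 = 4.857 sts per in.
collar: 16 × 4.857 = 77.71 → 78.
right front: 11 × 4.857 = 53.43 → 53.
sleeve: 11.5 × 4.857 = 55.86 → 56.
back: 18 × 4.857 = 87.43 → 87.

collar 78; right front 53; sleeve 56; back 87.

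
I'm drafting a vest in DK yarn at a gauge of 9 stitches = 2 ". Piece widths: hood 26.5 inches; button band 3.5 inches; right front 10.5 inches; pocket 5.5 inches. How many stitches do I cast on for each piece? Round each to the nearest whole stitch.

hood 119; button band 16; right front 47; pocket 25.

Rate = 9/2 = 4.5 sts per in.
hood: 26.5 × 4.5 = 119.25 → 119.
button band: 3.5 × 4.5 = 15.75 → 16.
right front: 10.5 × 4.5 = 47.25 → 47.
pocket: 5.5 × 4.5 = 24.75 → 25.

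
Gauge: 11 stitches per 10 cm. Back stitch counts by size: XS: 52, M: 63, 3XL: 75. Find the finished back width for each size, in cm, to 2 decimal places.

11/10 = 1.1 sts per cm.
XS: 52 / 1.1 = 47.273 → 47.27 cm.
M: 63 / 1.1 = 57.273 → 57.27 cm.
3XL: 75 / 1.1 = 68.182 → 68.18 cm.

XS 47.27 cm; M 57.27 cm; 3XL 68.18 cm.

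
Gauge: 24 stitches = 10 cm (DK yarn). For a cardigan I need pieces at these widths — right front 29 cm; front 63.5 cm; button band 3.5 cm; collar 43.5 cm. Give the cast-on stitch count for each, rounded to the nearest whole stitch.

right front 70; front 152; button band 8; collar 104.

Rate = 24/10 = 2.4 sts per cm.
right front: 29 × 2.4 = 69.60 → 70.
front: 63.5 × 2.4 = 152.40 → 152.
button band: 3.5 × 2.4 = 8.40 → 8.
collar: 43.5 × 2.4 = 104.40 → 104.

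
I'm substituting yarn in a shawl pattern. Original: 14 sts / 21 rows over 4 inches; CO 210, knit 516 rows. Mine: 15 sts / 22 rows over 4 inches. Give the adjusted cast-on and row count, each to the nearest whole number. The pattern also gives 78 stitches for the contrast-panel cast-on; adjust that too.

Cast on 225 stitches; work 541 rows; contrast-panel cast-on 84 stitches.

Stitches: 210 × 15/14 = 225.00 → 225.
Rows: 516 × 22/21 = 540.57 → 541.
contrast-panel cast-on: 78 × 15/14 = 83.57 → 84.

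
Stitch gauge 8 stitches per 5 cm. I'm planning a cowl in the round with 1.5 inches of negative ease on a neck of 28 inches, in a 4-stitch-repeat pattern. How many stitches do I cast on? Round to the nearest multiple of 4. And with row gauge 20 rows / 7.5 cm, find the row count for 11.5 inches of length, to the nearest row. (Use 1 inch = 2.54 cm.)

Cast on 108 stitches; work 78 rows.

Finished = 28 − 1.5 = 26.5 inches.
26.5 inches × 2.54 = 67.31 cm.
8/5 = 1.6 sts per cm; 67.31 × 1.6 = 107.70 sts.
Nearest multiple of 4 → 108.
11.5 inches = 29.21 cm; × 2.667 = 77.89 → 78 rows.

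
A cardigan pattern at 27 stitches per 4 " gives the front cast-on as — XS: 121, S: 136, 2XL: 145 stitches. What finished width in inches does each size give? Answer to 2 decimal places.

XS 17.93 inches; S 20.15 inches; 2XL 21.48 inches.

27/4 = 6.75 sts per in.
XS: 121 / 6.75 = 17.926 → 17.93 in.
S: 136 / 6.75 = 20.148 → 20.15 in.
2XL: 145 / 6.75 = 21.481 → 21.48 in.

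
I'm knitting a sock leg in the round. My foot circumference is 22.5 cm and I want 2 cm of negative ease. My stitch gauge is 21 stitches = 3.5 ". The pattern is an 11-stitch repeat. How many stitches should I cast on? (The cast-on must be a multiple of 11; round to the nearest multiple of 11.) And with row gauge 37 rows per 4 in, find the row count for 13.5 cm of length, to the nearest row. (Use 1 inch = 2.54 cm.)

Cast on 44 stitches; work 49 rows.

Finished = 22.5 − 2 = 20.5 cm.
20.5 cm × 1/2.54 = 8.07 inches.
21/3.5 = 6 sts per in; 8.07 × 6 = 48.43 sts.
Nearest multiple of 11 → 44.
13.5 cm = 5.31 inches; × 9.25 = 49.16 → 49 rows.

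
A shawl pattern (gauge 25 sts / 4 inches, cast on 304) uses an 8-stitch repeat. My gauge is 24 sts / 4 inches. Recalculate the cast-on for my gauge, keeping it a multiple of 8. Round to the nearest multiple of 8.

Cast on 288 stitches.

304 × 24 / 25 = 291.84.
Nearest multiple of 8: 288.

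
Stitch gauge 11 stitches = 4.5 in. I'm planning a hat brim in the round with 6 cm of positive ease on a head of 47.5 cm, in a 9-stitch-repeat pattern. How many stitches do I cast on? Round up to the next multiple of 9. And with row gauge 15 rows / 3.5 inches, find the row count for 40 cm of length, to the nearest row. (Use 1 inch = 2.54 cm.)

Finished = 47.5 + 6 = 53.5 cm.
53.5 cm × 1/2.54 = 21.06 inches.
11/4.5 = 2.444 sts per in; 21.06 × 2.444 = 51.49 sts.
Next multiple of 9 → 54.
40 cm = 15.75 inches; × 4.286 = 67.49 → 67 rows.

Cast on 54 stitches; work 67 rows.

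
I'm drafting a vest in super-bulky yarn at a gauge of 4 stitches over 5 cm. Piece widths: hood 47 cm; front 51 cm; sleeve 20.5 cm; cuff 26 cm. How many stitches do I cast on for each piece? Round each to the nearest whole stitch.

hood 38; front 41; sleeve 16; cuff 21.

Rate = 4/5 = 0.8 sts per cm.
hood: 47 × 0.8 = 37.60 → 38.
front: 51 × 0.8 = 40.80 → 41.
sleeve: 20.5 × 0.8 = 16.40 → 16.
cuff: 26 × 0.8 = 20.80 → 21.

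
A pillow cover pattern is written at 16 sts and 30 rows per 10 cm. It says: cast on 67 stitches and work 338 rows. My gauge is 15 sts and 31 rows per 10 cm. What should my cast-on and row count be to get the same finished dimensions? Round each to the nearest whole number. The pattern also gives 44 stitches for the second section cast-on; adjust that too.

Stitches: 67 × 15/16 = 62.81 → 63.
Rows: 338 × 31/30 = 349.27 → 349.
second section cast-on: 44 × 15/16 = 41.25 → 41.

Cast on 63 stitches; work 349 rows; second section cast-on 41 stitches.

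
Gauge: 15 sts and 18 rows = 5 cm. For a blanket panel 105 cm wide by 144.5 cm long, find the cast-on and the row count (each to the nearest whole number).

Cast on 315 stitches and work 520 rows.

Stitch gauge = 15/5 = 3 sts/cm; 105 × 3 = 315.00 → 315 sts.
Row gauge = 18/5 = 3.6 rows/cm; 144.5 × 3.6 = 520.20 → 520 rows.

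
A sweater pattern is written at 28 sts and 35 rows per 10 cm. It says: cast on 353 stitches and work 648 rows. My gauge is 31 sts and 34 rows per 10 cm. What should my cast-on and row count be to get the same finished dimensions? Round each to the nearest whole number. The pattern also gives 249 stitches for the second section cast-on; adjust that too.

Stitches: 353 × 31/28 = 390.82 → 391.
Rows: 648 × 34/35 = 629.49 → 629.
second section cast-on: 249 × 31/28 = 275.68 → 276.

Cast on 391 stitches; work 629 rows; second section cast-on 276 stitches.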